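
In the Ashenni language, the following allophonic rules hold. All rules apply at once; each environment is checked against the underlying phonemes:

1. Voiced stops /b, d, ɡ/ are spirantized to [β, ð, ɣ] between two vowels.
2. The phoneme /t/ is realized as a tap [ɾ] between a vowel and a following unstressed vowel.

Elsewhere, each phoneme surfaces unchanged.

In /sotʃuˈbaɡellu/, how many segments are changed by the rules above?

2

Segments that undergo a rule: /b/ → [β] (rule 1); /ɡ/ → [ɣ] (rule 1).
All other segments surface unchanged.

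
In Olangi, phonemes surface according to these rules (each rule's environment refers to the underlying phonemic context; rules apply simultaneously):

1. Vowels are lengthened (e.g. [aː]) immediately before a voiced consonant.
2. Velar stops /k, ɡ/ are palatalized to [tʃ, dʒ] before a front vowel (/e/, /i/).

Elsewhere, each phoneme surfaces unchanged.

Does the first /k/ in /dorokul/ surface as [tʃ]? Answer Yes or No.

/k/ (between /o/ and /u/) is in the target of rule 2 but the environment (before a front vowel) is not met → [k].
The actual realization is [k], not [tʃ].

No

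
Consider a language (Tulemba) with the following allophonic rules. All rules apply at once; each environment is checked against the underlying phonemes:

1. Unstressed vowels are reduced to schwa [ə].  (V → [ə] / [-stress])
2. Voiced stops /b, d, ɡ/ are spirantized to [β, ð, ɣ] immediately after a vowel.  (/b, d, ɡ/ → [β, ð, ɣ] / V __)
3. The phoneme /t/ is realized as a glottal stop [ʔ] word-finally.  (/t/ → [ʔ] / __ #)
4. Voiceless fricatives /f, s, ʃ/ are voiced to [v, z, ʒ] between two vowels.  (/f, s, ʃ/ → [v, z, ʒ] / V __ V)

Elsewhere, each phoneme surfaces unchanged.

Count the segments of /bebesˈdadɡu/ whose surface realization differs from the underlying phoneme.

Segments that undergo a rule: /e/ → [ə] (rule 1); /b/ → [β] (rule 2); /e/ → [ə] (rule 1); /d/ → [ð] (rule 2); /u/ → [ə] (rule 1).
All other segments surface unchanged.

5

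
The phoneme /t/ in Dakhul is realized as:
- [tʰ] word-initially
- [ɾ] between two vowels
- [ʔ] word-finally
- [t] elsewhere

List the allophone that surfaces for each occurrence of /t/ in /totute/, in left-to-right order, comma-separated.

[tʰ], [ɾ], [ɾ]

Occurrence 1 (position 1): word-initially → [tʰ].
Occurrence 2 (position 3): between two vowels → [ɾ].
Occurrence 3 (position 5): between two vowels → [ɾ].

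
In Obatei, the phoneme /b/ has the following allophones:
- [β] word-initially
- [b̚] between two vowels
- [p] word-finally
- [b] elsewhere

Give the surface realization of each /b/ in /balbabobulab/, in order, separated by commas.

[β], [b], [b̚], [b̚], [p]

Occurrence 1 (position 1): word-initially → [β].
Occurrence 2 (position 4): no conditioning environment matches → elsewhere allophone [b].
Occurrence 3 (position 6): between two vowels → [b̚].
Occurrence 4 (position 8): between two vowels → [b̚].
Occurrence 5 (position 12): word-finally → [p].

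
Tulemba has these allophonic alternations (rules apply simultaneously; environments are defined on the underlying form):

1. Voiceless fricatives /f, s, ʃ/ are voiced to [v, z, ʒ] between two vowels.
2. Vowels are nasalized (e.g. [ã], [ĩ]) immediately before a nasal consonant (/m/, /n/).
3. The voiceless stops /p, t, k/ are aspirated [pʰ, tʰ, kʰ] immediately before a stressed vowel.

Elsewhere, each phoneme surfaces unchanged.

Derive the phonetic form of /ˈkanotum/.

/k/ (word-initial): immediately before a stressed vowel, so rule 3 applies → [kʰ].
/a/ (between /k/ and /n/): before a nasal consonant, so rule 2 applies → [ã].
/n/ (between /a/ and /o/): no rule targets it → [n].
/o/ (between /n/ and /t/) is in the target of rule 2 but the environment (before a nasal consonant) is not met → [o].
/t/ (between /o/ and /u/) is in the target of rule 3 but the environment (immediately before a stressed vowel) is not met → [t].
/u/ (between /t/ and /m/) occurs before a nasal consonant → [ũ] by rule 2.
/m/ (word-final): no rule targets it → [m].

[ˈkʰãnotũm]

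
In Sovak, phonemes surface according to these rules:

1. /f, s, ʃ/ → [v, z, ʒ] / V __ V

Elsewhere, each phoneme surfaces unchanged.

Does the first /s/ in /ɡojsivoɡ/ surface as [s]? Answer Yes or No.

Yes

/s/ (between /j/ and /i/) fails the environment for rule 1, so it stays [s].
The actual realization is [s], which matches [s].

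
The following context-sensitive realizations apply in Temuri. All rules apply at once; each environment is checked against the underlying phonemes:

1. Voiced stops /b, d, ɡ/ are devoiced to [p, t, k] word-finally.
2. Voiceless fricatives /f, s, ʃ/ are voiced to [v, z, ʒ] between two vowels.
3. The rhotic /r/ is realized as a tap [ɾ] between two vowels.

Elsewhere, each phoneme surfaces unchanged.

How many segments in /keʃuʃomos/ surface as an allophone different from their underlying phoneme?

2

Segments that undergo a rule: /ʃ/ → [ʒ] (rule 2); /ʃ/ → [ʒ] (rule 2).
All other segments surface unchanged.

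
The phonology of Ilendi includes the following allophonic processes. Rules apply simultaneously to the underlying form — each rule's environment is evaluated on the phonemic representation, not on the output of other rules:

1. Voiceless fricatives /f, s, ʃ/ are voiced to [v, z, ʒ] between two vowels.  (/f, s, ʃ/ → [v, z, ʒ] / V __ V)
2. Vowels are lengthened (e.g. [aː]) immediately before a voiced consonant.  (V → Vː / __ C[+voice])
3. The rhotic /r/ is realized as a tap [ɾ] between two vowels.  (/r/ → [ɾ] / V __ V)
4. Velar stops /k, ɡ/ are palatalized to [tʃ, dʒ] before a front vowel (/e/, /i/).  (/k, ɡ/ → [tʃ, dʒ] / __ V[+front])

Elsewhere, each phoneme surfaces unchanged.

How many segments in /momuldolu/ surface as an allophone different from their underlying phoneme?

3

Segments that undergo a rule: /o/ → [oː] (rule 2); /u/ → [uː] (rule 2); /o/ → [oː] (rule 2).
All other segments surface unchanged.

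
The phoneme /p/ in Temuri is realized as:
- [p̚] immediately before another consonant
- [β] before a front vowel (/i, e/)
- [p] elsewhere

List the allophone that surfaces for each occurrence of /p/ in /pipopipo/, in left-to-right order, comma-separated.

[β], [p], [β], [p]

Occurrence 1 (position 1): before a front vowel (/i, e/) → [β].
Occurrence 2 (position 3): no conditioning environment matches → elsewhere allophone [p].
Occurrence 3 (position 5): before a front vowel (/i, e/) → [β].
Occurrence 4 (position 7): no conditioning environment matches → elsewhere allophone [p].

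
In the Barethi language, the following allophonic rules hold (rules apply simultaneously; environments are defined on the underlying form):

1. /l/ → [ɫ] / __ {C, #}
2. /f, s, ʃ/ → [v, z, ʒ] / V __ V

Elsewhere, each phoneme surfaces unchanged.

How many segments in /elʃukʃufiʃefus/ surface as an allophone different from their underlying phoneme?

4

Segments that undergo a rule: /l/ → [ɫ] (rule 1); /f/ → [v] (rule 2); /ʃ/ → [ʒ] (rule 2); /f/ → [v] (rule 2).
All other segments surface unchanged.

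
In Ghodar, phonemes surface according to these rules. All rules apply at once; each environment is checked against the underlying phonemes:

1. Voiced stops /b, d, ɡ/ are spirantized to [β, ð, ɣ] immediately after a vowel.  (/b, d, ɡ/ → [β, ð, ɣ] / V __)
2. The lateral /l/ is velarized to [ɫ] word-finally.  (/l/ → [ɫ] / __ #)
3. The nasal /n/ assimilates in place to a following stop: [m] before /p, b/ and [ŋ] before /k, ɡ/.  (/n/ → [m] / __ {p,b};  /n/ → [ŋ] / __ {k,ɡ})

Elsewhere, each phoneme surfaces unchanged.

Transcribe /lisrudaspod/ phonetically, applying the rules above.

[lisruðaspoð]

/l/ (word-initial) is in the target of rule 2 but the environment (word-finally) is not met → [l].
/i/ — not in any rule's target class → [i].
/s/ (between /i/ and /r/) is unaffected → [s].
/r/ (between /s/ and /u/): no rule targets it → [r].
/u/ (between /r/ and /d/) is unaffected → [u].
Rule 1 applies to /d/ (between /u/ and /a/: immediately after a vowel) → [ð].
/a/ stays [a].
/s/ — not in any rule's target class → [s].
/p/ (between /s/ and /o/) is unaffected → [p].
/o/ (between /p/ and /d/): no rule targets it → [o].
Rule 1 applies to /d/ (word-final: immediately after a vowel) → [ð].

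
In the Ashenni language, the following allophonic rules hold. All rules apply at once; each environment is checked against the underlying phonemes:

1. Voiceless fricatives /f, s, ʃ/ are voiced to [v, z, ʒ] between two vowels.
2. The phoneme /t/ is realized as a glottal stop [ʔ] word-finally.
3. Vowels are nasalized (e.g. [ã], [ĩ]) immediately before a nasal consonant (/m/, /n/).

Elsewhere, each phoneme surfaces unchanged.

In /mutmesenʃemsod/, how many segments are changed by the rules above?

Segments that undergo a rule: /s/ → [z] (rule 1); /e/ → [ẽ] (rule 3); /e/ → [ẽ] (rule 3).
All other segments surface unchanged.

3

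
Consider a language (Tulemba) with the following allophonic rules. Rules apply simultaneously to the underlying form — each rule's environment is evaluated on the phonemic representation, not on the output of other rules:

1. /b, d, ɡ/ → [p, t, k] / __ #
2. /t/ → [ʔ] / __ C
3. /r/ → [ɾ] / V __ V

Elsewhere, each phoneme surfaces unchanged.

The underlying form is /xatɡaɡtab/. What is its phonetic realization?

[xaʔɡaɡtap]

/x/ (word-initial) is unaffected → [x].
/a/ (between /x/ and /t/): no rule targets it → [a].
Rule 2 applies to /t/ (between /a/ and /ɡ/: immediately before a consonant) → [ʔ].
/ɡ/ (between /t/ and /a/) is in the target of rule 1 but the environment (word-finally) is not met → [ɡ].
/a/ (between /ɡ/ and /ɡ/) is unaffected → [a].
/ɡ/ (between /a/ and /t/) is in the target of rule 1 but the environment (word-finally) is not met → [ɡ].
/t/ — between /ɡ/ and /a/; rule 2 does not apply here → [t].
/a/ (between /t/ and /b/): no rule targets it → [a].
/b/ (word-final): word-finally, so rule 1 applies → [p].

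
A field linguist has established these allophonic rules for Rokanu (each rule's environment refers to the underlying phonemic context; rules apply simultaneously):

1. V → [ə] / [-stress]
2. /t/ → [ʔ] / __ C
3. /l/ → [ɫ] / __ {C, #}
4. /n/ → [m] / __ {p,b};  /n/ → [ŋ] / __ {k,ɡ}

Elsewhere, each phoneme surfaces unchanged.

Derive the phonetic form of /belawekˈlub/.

/b/ (word-initial): no rule targets it → [b].
Rule 1 applies to /e/ (between /b/ and /l/: in an unstressed syllable) → [ə].
/l/ (between /e/ and /a/): rule 3 targets it, but not word-finally or immediately before a consonant → unchanged [l].
/a/ — between /l/ and /w/, in an unstressed syllable — surfaces as [ə] (rule 1).
/w/ stays [w].
/e/ — between /w/ and /k/, in an unstressed syllable — surfaces as [ə] (rule 1).
/k/ (between /e/ and /l/) is unaffected → [k].
/l/ (between /k/ and /u/): rule 3 targets it, but not word-finally or immediately before a consonant → unchanged [l].
/u/ (between /l/ and /b/) fails the environment for rule 1, so it stays [u].
/b/ (word-final) is unaffected → [b].

[bələwəkˈlub]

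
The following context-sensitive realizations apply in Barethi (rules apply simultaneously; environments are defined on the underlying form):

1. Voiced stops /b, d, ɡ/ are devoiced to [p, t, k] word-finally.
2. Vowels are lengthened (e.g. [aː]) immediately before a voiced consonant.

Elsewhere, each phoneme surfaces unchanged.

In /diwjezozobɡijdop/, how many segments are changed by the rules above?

Segments that undergo a rule: /i/ → [iː] (rule 2); /e/ → [eː] (rule 2); /o/ → [oː] (rule 2); /o/ → [oː] (rule 2); /i/ → [iː] (rule 2).
All other segments surface unchanged.

5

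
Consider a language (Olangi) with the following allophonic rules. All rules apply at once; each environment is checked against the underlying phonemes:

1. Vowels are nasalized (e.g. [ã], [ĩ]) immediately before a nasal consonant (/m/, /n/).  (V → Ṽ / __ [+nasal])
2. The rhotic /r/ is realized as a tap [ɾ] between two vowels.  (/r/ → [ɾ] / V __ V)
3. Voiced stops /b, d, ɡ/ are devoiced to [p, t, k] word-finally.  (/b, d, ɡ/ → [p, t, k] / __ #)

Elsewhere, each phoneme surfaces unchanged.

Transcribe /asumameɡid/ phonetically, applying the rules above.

/a/ (word-initial) is in the target of rule 1 but the environment (before a nasal consonant) is not met → [a].
/s/ (between /a/ and /u/): no rule targets it → [s].
/u/ (between /s/ and /m/): before a nasal consonant, so rule 1 applies → [ũ].
/m/ — not in any rule's target class → [m].
Rule 1 applies to /a/ (between /m/ and /m/: before a nasal consonant) → [ã].
/m/ (between /a/ and /e/): no rule targets it → [m].
/e/ (between /m/ and /ɡ/): rule 1 targets it, but not before a nasal consonant → unchanged [e].
/ɡ/ (between /e/ and /i/) fails the environment for rule 3, so it stays [ɡ].
/i/ — between /ɡ/ and /d/; rule 1 does not apply here → [i].
/d/ meets the environment for rule 3 (word-finally) → [t].

[asũmãmeɡit]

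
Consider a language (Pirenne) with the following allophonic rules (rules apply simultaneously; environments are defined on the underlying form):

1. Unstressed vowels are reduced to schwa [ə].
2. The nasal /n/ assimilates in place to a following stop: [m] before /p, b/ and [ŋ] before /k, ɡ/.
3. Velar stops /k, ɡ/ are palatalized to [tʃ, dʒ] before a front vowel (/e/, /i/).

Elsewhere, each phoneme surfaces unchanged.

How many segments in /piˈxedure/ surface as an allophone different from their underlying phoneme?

3

Segments that undergo a rule: /i/ → [ə] (rule 1); /u/ → [ə] (rule 1); /e/ → [ə] (rule 1).
All other segments surface unchanged.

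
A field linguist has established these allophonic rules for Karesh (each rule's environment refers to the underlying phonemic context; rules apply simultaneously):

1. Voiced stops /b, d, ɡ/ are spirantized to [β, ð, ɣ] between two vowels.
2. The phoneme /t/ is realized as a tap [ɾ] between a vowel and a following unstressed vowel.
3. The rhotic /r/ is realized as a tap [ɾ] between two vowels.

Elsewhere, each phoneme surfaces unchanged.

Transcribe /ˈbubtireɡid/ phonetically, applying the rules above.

/b/ — word-initial; rule 1 does not apply here → [b].
/u/ (between /b/ and /b/) is unaffected → [u].
/b/ — between /u/ and /t/; rule 1 does not apply here → [b].
/t/ (between /b/ and /i/): rule 2 targets it, but not between a vowel and a following unstressed vowel → unchanged [t].
/i/ — not in any rule's target class → [i].
Rule 3 applies to /r/ (between /i/ and /e/: between two vowels) → [ɾ].
/e/ (between /r/ and /ɡ/): no rule targets it → [e].
/ɡ/ meets the environment for rule 1 (between two vowels) → [ɣ].
/i/ — not in any rule's target class → [i].
/d/ (word-final): rule 1 targets it, but not between two vowels → unchanged [d].

[ˈbubtiɾeɣid]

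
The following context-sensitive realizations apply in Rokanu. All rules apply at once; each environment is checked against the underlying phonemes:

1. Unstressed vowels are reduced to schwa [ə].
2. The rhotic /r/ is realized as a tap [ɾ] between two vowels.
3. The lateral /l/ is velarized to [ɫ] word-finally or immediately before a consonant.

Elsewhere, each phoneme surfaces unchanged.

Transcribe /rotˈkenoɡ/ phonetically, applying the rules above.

/r/ (word-initial) is in the target of rule 2 but the environment (between two vowels) is not met → [r].
/o/ meets the environment for rule 1 (in an unstressed syllable) → [ə].
/e/ (between /k/ and /n/) fails the environment for rule 1, so it stays [e].
/o/ (between /n/ and /ɡ/): in an unstressed syllable, so rule 1 applies → [ə].

[rətˈkenəɡ]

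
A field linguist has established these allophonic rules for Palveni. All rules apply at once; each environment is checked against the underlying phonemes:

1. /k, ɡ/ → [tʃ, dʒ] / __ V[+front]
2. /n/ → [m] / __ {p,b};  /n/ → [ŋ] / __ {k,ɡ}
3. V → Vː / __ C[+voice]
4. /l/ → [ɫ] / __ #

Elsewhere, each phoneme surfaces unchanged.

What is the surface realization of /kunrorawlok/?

[kuːnroːraːwlok]

/k/ (word-initial) is in the target of rule 1 but the environment (before a front vowel) is not met → [k].
/u/ meets the environment for rule 3 (before a voiced consonant) → [uː].
/n/ (between /u/ and /r/) fails the environment for rule 2, so it stays [n].
/r/ (between /n/ and /o/) is unaffected → [r].
Rule 3 applies to /o/ (between /r/ and /r/: before a voiced consonant) → [oː].
/r/ — not in any rule's target class → [r].
/a/ (between /r/ and /w/): before a voiced consonant, so rule 3 applies → [aː].
/w/ (between /a/ and /l/): no rule targets it → [w].
/l/ (between /w/ and /o/): rule 4 targets it, but not word-finally → unchanged [l].
/o/ — between /l/ and /k/; rule 3 does not apply here → [o].
/k/ (word-final) is in the target of rule 1 but the environment (before a front vowel) is not met → [k].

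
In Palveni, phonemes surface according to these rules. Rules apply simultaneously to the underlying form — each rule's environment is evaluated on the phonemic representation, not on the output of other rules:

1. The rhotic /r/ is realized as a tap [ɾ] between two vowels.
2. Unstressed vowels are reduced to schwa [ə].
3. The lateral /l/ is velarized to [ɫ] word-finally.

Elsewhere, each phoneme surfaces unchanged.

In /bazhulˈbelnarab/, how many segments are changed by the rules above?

5

Segments that undergo a rule: /a/ → [ə] (rule 2); /u/ → [ə] (rule 2); /a/ → [ə] (rule 2); /r/ → [ɾ] (rule 1); /a/ → [ə] (rule 2).
All other segments surface unchanged.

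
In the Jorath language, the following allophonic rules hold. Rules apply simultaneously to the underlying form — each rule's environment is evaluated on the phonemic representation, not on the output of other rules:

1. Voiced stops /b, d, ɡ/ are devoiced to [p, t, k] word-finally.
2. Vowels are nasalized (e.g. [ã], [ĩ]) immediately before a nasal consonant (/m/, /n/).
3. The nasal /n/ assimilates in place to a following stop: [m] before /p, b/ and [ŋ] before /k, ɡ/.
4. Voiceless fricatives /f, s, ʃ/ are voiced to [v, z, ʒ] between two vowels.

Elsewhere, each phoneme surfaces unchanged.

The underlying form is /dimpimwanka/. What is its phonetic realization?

[dĩmpĩmwãŋka]

/d/ — word-initial; rule 1 does not apply here → [d].
/i/ — between /d/ and /m/, before a nasal consonant — surfaces as [ĩ] (rule 2).
/m/ stays [m].
/p/ stays [p].
/i/ — between /p/ and /m/, before a nasal consonant — surfaces as [ĩ] (rule 2).
/m/ — not in any rule's target class → [m].
/w/ — not in any rule's target class → [w].
Rule 2 applies to /a/ (between /w/ and /n/: before a nasal consonant) → [ã].
/n/ — between /a/ and /k/, before a labial or velar stop — surfaces as [ŋ] (rule 3).
/k/ (between /n/ and /a/) is unaffected → [k].
/a/ (word-final): rule 2 targets it, but not before a nasal consonant → unchanged [a].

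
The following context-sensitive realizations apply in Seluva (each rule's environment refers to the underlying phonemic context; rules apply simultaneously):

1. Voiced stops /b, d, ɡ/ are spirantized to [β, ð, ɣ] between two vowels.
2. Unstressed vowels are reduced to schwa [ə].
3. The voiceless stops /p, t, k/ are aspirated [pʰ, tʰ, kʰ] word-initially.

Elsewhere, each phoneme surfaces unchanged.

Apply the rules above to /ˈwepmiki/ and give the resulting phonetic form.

[ˈwepməkə]

/w/ stays [w].
/e/ (between /w/ and /p/) fails the environment for rule 2, so it stays [e].
/p/ (between /e/ and /m/): rule 3 targets it, but not word-initially → unchanged [p].
/m/ stays [m].
/i/ — between /m/ and /k/, in an unstressed syllable — surfaces as [ə] (rule 2).
/k/ — between /i/ and /i/; rule 3 does not apply here → [k].
Rule 2 applies to /i/ (word-final: in an unstressed syllable) → [ə].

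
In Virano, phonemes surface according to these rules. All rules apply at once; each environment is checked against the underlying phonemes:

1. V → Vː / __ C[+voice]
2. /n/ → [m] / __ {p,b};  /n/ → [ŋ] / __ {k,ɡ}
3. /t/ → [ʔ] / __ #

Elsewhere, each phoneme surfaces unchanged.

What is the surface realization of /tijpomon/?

/t/ (word-initial): rule 3 targets it, but not word-finally → unchanged [t].
/i/ — between /t/ and /j/, before a voiced consonant — surfaces as [iː] (rule 1).
/j/ (between /i/ and /p/) is unaffected → [j].
/p/ — not in any rule's target class → [p].
/o/ (between /p/ and /m/) occurs before a voiced consonant → [oː] by rule 1.
/m/ (between /o/ and /o/): no rule targets it → [m].
Rule 1 applies to /o/ (between /m/ and /n/: before a voiced consonant) → [oː].
/n/ (word-final) is in the target of rule 2 but the environment (before a labial or velar stop) is not met → [n].

[tiːjpoːmoːn]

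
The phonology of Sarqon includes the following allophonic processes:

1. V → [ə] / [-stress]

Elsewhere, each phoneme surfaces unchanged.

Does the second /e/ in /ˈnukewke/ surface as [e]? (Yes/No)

No

/e/ (word-final): in an unstressed syllable, so rule 1 applies → [ə].
The actual realization is [ə], not [e].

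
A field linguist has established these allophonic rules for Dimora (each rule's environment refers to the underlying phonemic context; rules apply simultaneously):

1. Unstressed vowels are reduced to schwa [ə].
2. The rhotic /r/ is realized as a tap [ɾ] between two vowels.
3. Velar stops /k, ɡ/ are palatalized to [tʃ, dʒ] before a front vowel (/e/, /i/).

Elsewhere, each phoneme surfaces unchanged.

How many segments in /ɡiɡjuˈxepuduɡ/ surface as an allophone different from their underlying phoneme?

Segments that undergo a rule: /ɡ/ → [dʒ] (rule 3); /i/ → [ə] (rule 1); /u/ → [ə] (rule 1); /u/ → [ə] (rule 1); /u/ → [ə] (rule 1).
All other segments surface unchanged.

5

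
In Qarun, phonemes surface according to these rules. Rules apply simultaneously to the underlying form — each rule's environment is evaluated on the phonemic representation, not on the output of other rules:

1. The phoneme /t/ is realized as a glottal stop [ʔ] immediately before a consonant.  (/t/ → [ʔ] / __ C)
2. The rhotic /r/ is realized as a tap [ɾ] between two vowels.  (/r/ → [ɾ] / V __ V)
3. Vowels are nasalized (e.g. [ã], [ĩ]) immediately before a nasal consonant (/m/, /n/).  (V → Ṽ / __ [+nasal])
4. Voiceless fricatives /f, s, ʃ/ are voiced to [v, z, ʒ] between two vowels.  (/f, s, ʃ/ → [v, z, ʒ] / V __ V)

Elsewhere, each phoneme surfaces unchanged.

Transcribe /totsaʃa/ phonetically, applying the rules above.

/t/ (word-initial): rule 1 targets it, but not immediately before a consonant → unchanged [t].
/o/ — between /t/ and /t/; rule 3 does not apply here → [o].
/t/ (between /o/ and /s/) occurs immediately before a consonant → [ʔ] by rule 1.
/s/ (between /t/ and /a/): rule 4 targets it, but not between two vowels → unchanged [s].
/a/ (between /s/ and /ʃ/) fails the environment for rule 3, so it stays [a].
/ʃ/ — between /a/ and /a/, between two vowels — surfaces as [ʒ] (rule 4).
/a/ (word-final) fails the environment for rule 3, so it stays [a].

[toʔsaʒa]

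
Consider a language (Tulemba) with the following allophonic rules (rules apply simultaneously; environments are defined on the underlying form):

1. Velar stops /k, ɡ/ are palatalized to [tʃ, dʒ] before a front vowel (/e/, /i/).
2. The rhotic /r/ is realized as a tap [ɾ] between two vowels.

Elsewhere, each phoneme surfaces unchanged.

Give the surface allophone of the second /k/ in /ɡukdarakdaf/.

/k/ (between /a/ and /d/) is in the target of rule 1 but the environment (before a front vowel) is not met → [k].

[k]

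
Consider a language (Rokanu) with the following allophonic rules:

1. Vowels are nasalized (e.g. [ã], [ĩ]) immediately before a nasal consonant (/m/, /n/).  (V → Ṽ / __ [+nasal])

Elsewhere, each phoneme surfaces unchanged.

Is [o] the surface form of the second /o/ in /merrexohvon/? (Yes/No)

/o/ meets the environment for rule 1 (before a nasal consonant) → [õ].
The actual realization is [õ], not [o].

No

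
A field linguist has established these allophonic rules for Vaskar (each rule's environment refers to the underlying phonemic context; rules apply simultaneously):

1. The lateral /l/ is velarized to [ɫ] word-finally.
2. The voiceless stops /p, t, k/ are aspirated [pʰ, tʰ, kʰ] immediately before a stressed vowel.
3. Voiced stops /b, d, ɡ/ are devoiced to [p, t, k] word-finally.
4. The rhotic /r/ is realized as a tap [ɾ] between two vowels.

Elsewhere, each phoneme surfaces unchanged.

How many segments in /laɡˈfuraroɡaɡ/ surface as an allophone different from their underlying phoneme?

Segments that undergo a rule: /r/ → [ɾ] (rule 4); /r/ → [ɾ] (rule 4); /ɡ/ → [k] (rule 3).
All other segments surface unchanged.

3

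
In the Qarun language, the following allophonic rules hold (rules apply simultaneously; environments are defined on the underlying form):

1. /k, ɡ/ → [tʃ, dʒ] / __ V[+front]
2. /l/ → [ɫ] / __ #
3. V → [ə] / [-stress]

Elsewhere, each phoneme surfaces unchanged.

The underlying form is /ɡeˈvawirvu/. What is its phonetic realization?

/ɡ/ — word-initial, before a front vowel — surfaces as [dʒ] (rule 1).
/e/ meets the environment for rule 3 (in an unstressed syllable) → [ə].
/v/ — not in any rule's target class → [v].
/a/ — between /v/ and /w/; rule 3 does not apply here → [a].
/w/ (between /a/ and /i/): no rule targets it → [w].
/i/ meets the environment for rule 3 (in an unstressed syllable) → [ə].
/r/ (between /i/ and /v/): no rule targets it → [r].
/v/ (between /r/ and /u/): no rule targets it → [v].
/u/ — word-final, in an unstressed syllable — surfaces as [ə] (rule 3).

[dʒəˈvawərvə]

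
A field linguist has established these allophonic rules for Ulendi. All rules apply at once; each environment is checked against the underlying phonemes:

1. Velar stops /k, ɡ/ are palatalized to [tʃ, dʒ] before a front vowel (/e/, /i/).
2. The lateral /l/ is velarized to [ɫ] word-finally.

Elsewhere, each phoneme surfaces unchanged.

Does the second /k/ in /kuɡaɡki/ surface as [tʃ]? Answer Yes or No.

/k/ — between /ɡ/ and /i/, before a front vowel — surfaces as [tʃ] (rule 1).
The actual realization is [tʃ], which matches [tʃ].

Yes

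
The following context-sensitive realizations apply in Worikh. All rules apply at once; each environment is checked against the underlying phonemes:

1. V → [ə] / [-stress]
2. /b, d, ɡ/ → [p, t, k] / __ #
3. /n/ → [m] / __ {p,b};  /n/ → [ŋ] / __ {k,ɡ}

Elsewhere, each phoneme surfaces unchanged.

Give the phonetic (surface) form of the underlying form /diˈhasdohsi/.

[dəˈhasdəhsə]

/d/ (word-initial) is in the target of rule 2 but the environment (word-finally) is not met → [d].
/i/ — between /d/ and /h/, in an unstressed syllable — surfaces as [ə] (rule 1).
/h/ (between /i/ and /a/): no rule targets it → [h].
/a/ (between /h/ and /s/) fails the environment for rule 1, so it stays [a].
/s/ (between /a/ and /d/) is unaffected → [s].
/d/ (between /s/ and /o/) is in the target of rule 2 but the environment (word-finally) is not met → [d].
/o/ meets the environment for rule 1 (in an unstressed syllable) → [ə].
/h/ stays [h].
/s/ (between /h/ and /i/) is unaffected → [s].
/i/ (word-final) occurs in an unstressed syllable → [ə] by rule 1.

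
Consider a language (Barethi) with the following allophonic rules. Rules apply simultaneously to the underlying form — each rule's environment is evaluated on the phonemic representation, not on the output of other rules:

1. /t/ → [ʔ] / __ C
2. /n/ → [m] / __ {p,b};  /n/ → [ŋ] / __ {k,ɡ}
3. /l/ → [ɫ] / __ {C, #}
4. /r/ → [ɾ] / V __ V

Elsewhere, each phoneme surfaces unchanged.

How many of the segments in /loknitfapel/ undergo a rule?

2

Segments that undergo a rule: /t/ → [ʔ] (rule 1); /l/ → [ɫ] (rule 3).
All other segments surface unchanged.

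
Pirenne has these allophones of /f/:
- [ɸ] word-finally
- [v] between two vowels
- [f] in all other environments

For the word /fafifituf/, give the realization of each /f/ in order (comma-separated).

[f], [v], [v], [ɸ]

Occurrence 1 (position 1): no conditioning environment matches → elsewhere allophone [f].
Occurrence 2 (position 3): between two vowels → [v].
Occurrence 3 (position 5): between two vowels → [v].
Occurrence 4 (position 9): word-finally → [ɸ].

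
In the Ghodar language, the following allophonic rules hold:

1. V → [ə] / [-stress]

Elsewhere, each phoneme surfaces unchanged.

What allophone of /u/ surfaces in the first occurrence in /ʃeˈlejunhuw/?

[ə]

/u/ meets the environment for rule 1 (in an unstressed syllable) → [ə].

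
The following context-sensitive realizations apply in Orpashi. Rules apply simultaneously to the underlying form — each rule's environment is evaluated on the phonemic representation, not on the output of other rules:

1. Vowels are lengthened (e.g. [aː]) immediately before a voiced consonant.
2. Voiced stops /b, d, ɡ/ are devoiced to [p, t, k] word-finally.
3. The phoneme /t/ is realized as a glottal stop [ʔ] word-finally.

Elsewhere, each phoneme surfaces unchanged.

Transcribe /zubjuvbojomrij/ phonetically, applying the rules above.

/z/ (word-initial) is unaffected → [z].
/u/ (between /z/ and /b/) occurs before a voiced consonant → [uː] by rule 1.
/b/ (between /u/ and /j/) fails the environment for rule 2, so it stays [b].
/j/ — not in any rule's target class → [j].
/u/ — between /j/ and /v/, before a voiced consonant — surfaces as [uː] (rule 1).
/v/ (between /u/ and /b/): no rule targets it → [v].
/b/ (between /v/ and /o/) is in the target of rule 2 but the environment (word-finally) is not met → [b].
/o/ — between /b/ and /j/, before a voiced consonant — surfaces as [oː] (rule 1).
/j/ (between /o/ and /o/): no rule targets it → [j].
/o/ (between /j/ and /m/): before a voiced consonant, so rule 1 applies → [oː].
/m/ stays [m].
/r/ (between /m/ and /i/): no rule targets it → [r].
/i/ meets the environment for rule 1 (before a voiced consonant) → [iː].
/j/ (word-final) is unaffected → [j].

[zuːbjuːvboːjoːmriːj]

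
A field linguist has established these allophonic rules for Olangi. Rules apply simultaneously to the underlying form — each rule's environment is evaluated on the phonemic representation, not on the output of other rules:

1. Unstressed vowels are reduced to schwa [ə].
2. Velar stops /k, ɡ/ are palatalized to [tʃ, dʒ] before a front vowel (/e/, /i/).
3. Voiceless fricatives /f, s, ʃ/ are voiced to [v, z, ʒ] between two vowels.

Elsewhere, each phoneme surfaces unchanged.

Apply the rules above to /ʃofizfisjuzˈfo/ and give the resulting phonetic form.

/ʃ/ (word-initial) is in the target of rule 3 but the environment (between two vowels) is not met → [ʃ].
Rule 1 applies to /o/ (between /ʃ/ and /f/: in an unstressed syllable) → [ə].
/f/ (between /o/ and /i/): between two vowels, so rule 3 applies → [v].
Rule 1 applies to /i/ (between /f/ and /z/: in an unstressed syllable) → [ə].
/z/ stays [z].
/f/ (between /z/ and /i/) is in the target of rule 3 but the environment (between two vowels) is not met → [f].
/i/ (between /f/ and /s/) occurs in an unstressed syllable → [ə] by rule 1.
/s/ (between /i/ and /j/) is in the target of rule 3 but the environment (between two vowels) is not met → [s].
/j/ stays [j].
Rule 1 applies to /u/ (between /j/ and /z/: in an unstressed syllable) → [ə].
/z/ — not in any rule's target class → [z].
/f/ (between /z/ and /o/) fails the environment for rule 3, so it stays [f].
/o/ (word-final) is in the target of rule 1 but the environment (in an unstressed syllable) is not met → [o].

[ʃəvəzfəsjəzˈfo]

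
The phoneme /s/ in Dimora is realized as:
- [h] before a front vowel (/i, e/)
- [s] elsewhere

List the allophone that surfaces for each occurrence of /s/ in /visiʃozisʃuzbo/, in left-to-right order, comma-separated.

Occurrence 1 (position 3): before a front vowel (/i, e/) → [h].
Occurrence 2 (position 9): no conditioning environment matches → elsewhere allophone [s].

[h], [s]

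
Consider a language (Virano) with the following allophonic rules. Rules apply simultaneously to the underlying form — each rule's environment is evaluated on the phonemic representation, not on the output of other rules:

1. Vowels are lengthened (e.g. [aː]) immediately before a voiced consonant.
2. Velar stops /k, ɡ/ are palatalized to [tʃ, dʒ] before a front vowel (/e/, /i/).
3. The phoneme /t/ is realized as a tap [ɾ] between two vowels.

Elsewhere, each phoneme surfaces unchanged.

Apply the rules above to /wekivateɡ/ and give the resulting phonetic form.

[wetʃiːvaɾeːɡ]

/e/ (between /w/ and /k/): rule 1 targets it, but not before a voiced consonant → unchanged [e].
Rule 2 applies to /k/ (between /e/ and /i/: before a front vowel) → [tʃ].
/i/ (between /k/ and /v/): before a voiced consonant, so rule 1 applies → [iː].
/a/ (between /v/ and /t/) fails the environment for rule 1, so it stays [a].
/t/ — between /a/ and /e/, between two vowels — surfaces as [ɾ] (rule 3).
/e/ meets the environment for rule 1 (before a voiced consonant) → [eː].
/ɡ/ (word-final): rule 2 targets it, but not before a front vowel → unchanged [ɡ].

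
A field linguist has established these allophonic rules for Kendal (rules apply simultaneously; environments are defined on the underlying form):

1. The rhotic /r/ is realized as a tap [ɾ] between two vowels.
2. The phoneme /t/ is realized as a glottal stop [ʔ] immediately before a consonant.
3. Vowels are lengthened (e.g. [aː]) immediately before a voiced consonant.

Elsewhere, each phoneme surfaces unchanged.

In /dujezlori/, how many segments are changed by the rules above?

Segments that undergo a rule: /u/ → [uː] (rule 3); /e/ → [eː] (rule 3); /o/ → [oː] (rule 3); /r/ → [ɾ] (rule 1).
All other segments surface unchanged.

4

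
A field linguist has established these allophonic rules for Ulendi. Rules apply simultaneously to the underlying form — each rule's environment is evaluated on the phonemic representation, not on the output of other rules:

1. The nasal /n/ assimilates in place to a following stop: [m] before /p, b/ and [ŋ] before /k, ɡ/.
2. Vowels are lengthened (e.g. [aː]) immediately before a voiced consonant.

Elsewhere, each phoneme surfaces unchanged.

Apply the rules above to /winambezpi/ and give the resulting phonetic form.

/w/ stays [w].
/i/ meets the environment for rule 2 (before a voiced consonant) → [iː].
/n/ — between /i/ and /a/; rule 1 does not apply here → [n].
/a/ — between /n/ and /m/, before a voiced consonant — surfaces as [aː] (rule 2).
/m/ — not in any rule's target class → [m].
/b/ (between /m/ and /e/): no rule targets it → [b].
/e/ — between /b/ and /z/, before a voiced consonant — surfaces as [eː] (rule 2).
/z/ — not in any rule's target class → [z].
/p/ — not in any rule's target class → [p].
/i/ (word-final): rule 2 targets it, but not before a voiced consonant → unchanged [i].

[wiːnaːmbeːzpi]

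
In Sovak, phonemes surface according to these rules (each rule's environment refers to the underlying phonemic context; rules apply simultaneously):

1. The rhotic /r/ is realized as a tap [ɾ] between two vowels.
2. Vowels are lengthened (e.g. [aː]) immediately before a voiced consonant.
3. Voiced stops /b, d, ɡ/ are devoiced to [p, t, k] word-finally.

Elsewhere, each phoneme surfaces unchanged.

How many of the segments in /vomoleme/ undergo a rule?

3

Segments that undergo a rule: /o/ → [oː] (rule 2); /o/ → [oː] (rule 2); /e/ → [eː] (rule 2).
All other segments surface unchanged.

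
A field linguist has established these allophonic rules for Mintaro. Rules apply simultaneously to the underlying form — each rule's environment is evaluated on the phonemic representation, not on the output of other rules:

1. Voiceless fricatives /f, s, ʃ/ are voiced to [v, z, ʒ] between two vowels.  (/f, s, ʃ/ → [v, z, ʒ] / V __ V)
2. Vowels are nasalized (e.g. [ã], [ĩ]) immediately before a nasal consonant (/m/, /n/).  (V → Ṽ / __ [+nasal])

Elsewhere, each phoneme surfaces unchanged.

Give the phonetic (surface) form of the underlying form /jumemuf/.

[jũmẽmuf]

/j/ (word-initial) is unaffected → [j].
/u/ (between /j/ and /m/) occurs before a nasal consonant → [ũ] by rule 2.
/m/ (between /u/ and /e/) is unaffected → [m].
/e/ — between /m/ and /m/, before a nasal consonant — surfaces as [ẽ] (rule 2).
/m/ — not in any rule's target class → [m].
/u/ — between /m/ and /f/; rule 2 does not apply here → [u].
/f/ — word-final; rule 1 does not apply here → [f].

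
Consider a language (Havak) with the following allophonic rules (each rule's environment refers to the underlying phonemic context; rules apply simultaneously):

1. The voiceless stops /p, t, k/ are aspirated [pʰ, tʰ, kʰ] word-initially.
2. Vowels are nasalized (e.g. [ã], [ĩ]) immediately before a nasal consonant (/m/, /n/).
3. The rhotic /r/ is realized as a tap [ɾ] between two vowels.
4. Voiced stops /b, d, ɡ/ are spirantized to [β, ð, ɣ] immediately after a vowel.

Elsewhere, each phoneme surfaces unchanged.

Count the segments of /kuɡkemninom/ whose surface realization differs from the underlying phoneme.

5

Segments that undergo a rule: /k/ → [kʰ] (rule 1); /ɡ/ → [ɣ] (rule 4); /e/ → [ẽ] (rule 2); /i/ → [ĩ] (rule 2); /o/ → [õ] (rule 2).
All other segments surface unchanged.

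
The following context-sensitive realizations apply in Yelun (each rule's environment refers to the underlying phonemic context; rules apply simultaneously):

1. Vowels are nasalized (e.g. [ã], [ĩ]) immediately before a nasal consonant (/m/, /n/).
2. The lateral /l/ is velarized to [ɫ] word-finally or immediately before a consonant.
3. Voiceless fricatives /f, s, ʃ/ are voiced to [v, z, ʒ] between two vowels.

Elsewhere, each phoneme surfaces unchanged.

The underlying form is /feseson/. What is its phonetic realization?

/f/ (word-initial) is in the target of rule 3 but the environment (between two vowels) is not met → [f].
/e/ (between /f/ and /s/): rule 1 targets it, but not before a nasal consonant → unchanged [e].
/s/ — between /e/ and /e/, between two vowels — surfaces as [z] (rule 3).
/e/ (between /s/ and /s/) is in the target of rule 1 but the environment (before a nasal consonant) is not met → [e].
/s/ (between /e/ and /o/): between two vowels, so rule 3 applies → [z].
/o/ — between /s/ and /n/, before a nasal consonant — surfaces as [õ] (rule 1).
/n/ stays [n].

[fezezõn]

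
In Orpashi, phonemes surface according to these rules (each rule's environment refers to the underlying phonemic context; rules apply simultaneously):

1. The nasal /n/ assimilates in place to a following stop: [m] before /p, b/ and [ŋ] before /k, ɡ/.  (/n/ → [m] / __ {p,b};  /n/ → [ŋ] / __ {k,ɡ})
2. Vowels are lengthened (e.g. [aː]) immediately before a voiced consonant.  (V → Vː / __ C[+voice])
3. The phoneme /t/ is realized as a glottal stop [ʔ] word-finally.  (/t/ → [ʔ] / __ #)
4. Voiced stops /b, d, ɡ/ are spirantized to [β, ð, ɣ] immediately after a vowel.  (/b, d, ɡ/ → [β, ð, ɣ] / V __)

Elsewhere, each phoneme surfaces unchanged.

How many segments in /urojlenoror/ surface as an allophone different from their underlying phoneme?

5

Segments that undergo a rule: /u/ → [uː] (rule 2); /o/ → [oː] (rule 2); /e/ → [eː] (rule 2); /o/ → [oː] (rule 2); /o/ → [oː] (rule 2).
All other segments surface unchanged.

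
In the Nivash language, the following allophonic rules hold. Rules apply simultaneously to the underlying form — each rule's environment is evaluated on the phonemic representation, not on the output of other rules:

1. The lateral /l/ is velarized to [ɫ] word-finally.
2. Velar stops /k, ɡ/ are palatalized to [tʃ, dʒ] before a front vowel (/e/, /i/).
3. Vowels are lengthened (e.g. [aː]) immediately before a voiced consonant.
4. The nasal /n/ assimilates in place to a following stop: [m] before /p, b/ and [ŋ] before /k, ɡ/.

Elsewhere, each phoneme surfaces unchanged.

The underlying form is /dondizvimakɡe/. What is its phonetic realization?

/d/ — not in any rule's target class → [d].
/o/ — between /d/ and /n/, before a voiced consonant — surfaces as [oː] (rule 3).
/n/ (between /o/ and /d/) fails the environment for rule 4, so it stays [n].
/d/ — not in any rule's target class → [d].
/i/ (between /d/ and /z/): before a voiced consonant, so rule 3 applies → [iː].
/z/ stays [z].
/v/ stays [v].
/i/ meets the environment for rule 3 (before a voiced consonant) → [iː].
/m/ (between /i/ and /a/) is unaffected → [m].
/a/ (between /m/ and /k/): rule 3 targets it, but not before a voiced consonant → unchanged [a].
/k/ — between /a/ and /ɡ/; rule 2 does not apply here → [k].
/ɡ/ (between /k/ and /e/) occurs before a front vowel → [dʒ] by rule 2.
/e/ (word-final): rule 3 targets it, but not before a voiced consonant → unchanged [e].

[doːndiːzviːmakdʒe]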